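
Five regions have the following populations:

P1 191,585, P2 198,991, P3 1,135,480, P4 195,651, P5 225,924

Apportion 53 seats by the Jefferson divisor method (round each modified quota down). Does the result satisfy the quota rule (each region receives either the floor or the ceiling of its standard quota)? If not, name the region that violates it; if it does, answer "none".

Standard quotas: P1 5.214, P2 5.415, P3 30.899, P4 5.324, P5 6.148.
Jefferson allocation: P1 5, P2 5, P3 32, P4 5, P5 6.
P3 has quota 30.899 (lower 30, upper 31) but receives 32 — outside the quota interval.

P3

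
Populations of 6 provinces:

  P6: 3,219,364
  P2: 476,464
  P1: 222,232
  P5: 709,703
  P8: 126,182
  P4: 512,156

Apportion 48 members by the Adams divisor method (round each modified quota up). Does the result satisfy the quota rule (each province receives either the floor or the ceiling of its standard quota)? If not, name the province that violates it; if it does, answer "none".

Standard quotas: P6 29.344, P2 4.343, P1 2.026, P5 6.469, P8 1.150, P4 4.668.
Adams allocation: P6 28, P2 5, P1 2, P5 6, P8 2, P4 5.
P6 has quota 29.344 (lower 29, upper 30) but receives 28 — outside the quota interval.

P6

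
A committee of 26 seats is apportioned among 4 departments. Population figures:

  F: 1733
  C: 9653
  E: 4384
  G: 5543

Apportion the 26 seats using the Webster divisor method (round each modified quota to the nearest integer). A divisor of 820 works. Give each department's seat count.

F 2; C 12; E 5; G 7

With modified divisor 820: modified quotas F 2.113, C 11.772, E 5.346, G 6.760.
Rounding to the nearest integer: F 2, C 12, E 5, G 7 (total 26).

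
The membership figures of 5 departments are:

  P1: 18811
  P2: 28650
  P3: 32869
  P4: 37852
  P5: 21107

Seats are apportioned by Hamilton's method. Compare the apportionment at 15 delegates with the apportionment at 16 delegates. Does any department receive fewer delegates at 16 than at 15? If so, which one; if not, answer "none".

At 15 seats: P1 2, P2 3, P3 4, P4 4, P5 2.
At 16 seats: P1 2, P2 3, P3 4, P4 4, P5 3.
No department's allocation decreased.

none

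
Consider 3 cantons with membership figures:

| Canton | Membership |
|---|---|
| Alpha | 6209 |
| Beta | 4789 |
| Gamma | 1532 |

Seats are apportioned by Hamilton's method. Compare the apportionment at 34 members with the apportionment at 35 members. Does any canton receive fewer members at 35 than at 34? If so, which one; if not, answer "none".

none

At 34 seats: Alpha 17, Beta 13, Gamma 4.
At 35 seats: Alpha 17, Beta 14, Gamma 4.
No canton's allocation decreased.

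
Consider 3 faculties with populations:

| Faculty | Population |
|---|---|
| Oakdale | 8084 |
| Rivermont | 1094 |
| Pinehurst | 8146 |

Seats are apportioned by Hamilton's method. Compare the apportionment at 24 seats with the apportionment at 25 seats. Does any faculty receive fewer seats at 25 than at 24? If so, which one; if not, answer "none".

At 24 seats: Oakdale 11, Rivermont 2, Pinehurst 11.
At 25 seats: Oakdale 12, Rivermont 1, Pinehurst 12.
Rivermont drops from 2 to 1.

Rivermont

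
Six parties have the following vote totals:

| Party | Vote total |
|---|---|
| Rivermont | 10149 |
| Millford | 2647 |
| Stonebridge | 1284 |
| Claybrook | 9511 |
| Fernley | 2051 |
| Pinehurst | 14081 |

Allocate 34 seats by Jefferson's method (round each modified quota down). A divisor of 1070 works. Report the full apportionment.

With modified divisor 1070: modified quotas Rivermont 9.485, Millford 2.474, Stonebridge 1.200, Claybrook 8.889, Fernley 1.917, Pinehurst 13.160.
Rounding down: Rivermont 9, Millford 2, Stonebridge 1, Claybrook 8, Fernley 1, Pinehurst 13 (total 34).

Rivermont 9, Millford 2, Stonebridge 1, Claybrook 8, Fernley 1, Pinehurst 13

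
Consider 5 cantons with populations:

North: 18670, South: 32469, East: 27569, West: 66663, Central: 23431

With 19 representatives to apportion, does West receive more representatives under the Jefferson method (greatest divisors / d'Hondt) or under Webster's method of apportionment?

Jefferson

Jefferson: North 2, South 4, East 3, West 8, Central 2.
Webster: North 2, South 4, East 3, West 7, Central 3.
West gets 8 under Jefferson and 7 under Webster.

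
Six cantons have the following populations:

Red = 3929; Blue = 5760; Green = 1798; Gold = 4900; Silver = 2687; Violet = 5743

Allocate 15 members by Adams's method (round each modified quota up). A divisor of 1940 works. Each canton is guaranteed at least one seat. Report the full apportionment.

With modified divisor 1940: modified quotas Red 2.025, Blue 2.969, Green 0.927, Gold 2.526, Silver 1.385, Violet 2.960.
Rounding up: Red 3, Blue 3, Green 1, Gold 3, Silver 2, Violet 3 (total 15).

Red: 3, Blue: 3, Green: 1, Gold: 3, Silver: 2, Violet: 3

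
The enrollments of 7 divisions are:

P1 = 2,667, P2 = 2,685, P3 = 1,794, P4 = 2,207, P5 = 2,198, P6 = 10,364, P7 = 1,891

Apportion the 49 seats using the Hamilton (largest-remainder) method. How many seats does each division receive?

The standard divisor is 23806/49 ≈ 485.837.
Standard quotas: P1 5.4895, P2 5.5265, P3 3.6926, P4 4.5427, P5 4.5242, P6 21.3323, P7 3.8923.
Lower quotas: P1 5, P2 5, P3 3, P4 4, P5 4, P6 21, P7 3 (sum 45, leaving 4 seats).
Remainders in descending order: P7 0.8923, P3 0.6926, P4 0.5427, P2 0.5265, P5 0.5242, P1 0.4895, P6 0.3323.
The surplus seats go to P7, P3, P4, P2.

P1 5, P2 6, P3 4, P4 5, P5 4, P6 21, P7 4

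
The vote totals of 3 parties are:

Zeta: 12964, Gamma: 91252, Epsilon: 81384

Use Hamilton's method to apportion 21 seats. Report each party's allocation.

Total 185600; standard divisor 185600/21 ≈ 8838.095.
Standard quotas: Zeta 1.4668, Gamma 10.3248, Epsilon 9.2083.
Lower quotas: Zeta 1, Gamma 10, Epsilon 9 (sum 20, leaving 1 seat).
Remainders in descending order: Zeta 0.4668, Gamma 0.3248, Epsilon 0.2083.
The surplus seat goes to Zeta.

Zeta 2, Gamma 10, Epsilon 9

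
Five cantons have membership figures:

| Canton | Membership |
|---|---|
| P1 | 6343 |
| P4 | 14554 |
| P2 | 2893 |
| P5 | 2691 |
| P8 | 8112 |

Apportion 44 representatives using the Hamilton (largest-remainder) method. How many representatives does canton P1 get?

The standard divisor is 34593/44 ≈ 786.205.
Standard quotas: P1 8.0679, P4 18.5117, P2 3.6797, P5 3.4228, P8 10.3179.
Lower quotas: P1 8, P4 18, P2 3, P5 3, P8 10 (sum 42, leaving 2 seats).
Remainders in descending order: P2 0.6797, P4 0.5117, P5 0.4228, P8 0.3179, P1 0.0679.
Largest remainders: P2, P4 receive the extra seats.
P1 receives 8.

8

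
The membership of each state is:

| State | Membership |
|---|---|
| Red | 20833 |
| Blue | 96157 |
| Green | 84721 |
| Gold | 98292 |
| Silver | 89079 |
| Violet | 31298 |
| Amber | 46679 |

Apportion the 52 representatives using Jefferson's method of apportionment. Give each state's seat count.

Standard divisor 467059/52 ≈ 8981.904; standard quotas: Red 2.319, Blue 10.706, Green 9.432, Gold 10.943, Silver 9.918, Violet 3.485, Amber 5.197.
Rounding down gives 2, 10, 9, 10, 9, 3, 5 = 48 seats, so the divisor must be adjusted.
With modified divisor 8300: modified quotas Red 2.510, Blue 11.585, Green 10.207, Gold 11.842, Silver 10.732, Violet 3.771, Amber 5.624.
Rounding down: Red 2, Blue 11, Green 10, Gold 11, Silver 10, Violet 3, Amber 5 (total 52).

Red 2, Blue 11, Green 10, Gold 11, Silver 10, Violet 3, Amber 5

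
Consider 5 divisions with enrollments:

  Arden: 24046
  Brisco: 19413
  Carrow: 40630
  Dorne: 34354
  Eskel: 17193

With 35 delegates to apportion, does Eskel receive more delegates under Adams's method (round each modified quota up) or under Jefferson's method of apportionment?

Adams

Adams: Arden 6, Brisco 5, Carrow 10, Dorne 9, Eskel 5.
Jefferson: Arden 6, Brisco 5, Carrow 11, Dorne 9, Eskel 4.
Eskel gets 5 under Adams and 4 under Jefferson.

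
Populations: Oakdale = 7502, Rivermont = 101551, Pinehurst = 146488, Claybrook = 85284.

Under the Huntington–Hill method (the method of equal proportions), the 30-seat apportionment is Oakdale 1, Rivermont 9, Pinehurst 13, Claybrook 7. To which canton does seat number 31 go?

Priority for the next seat is population ÷ (√(s·(s+1))).
Priorities: Oakdale 5304.715, Rivermont 10704.415, Pinehurst 10858.413, Claybrook 11396.554.
Highest priority: Claybrook.

Claybrook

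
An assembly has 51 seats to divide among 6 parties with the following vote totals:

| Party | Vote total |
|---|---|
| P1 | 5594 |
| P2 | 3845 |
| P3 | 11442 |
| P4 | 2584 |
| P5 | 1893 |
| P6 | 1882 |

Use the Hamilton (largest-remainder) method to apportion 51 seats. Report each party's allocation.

Standard divisor: 27240 ÷ 51 ≈ 534.118.
Standard quotas: P1 10.4733, P2 7.1988, P3 21.4222, P4 4.8379, P5 3.5442, P6 3.5236.
Lower quotas: P1 10, P2 7, P3 21, P4 4, P5 3, P6 3 (sum 48, leaving 3 seats).
Remainders in descending order: P4 0.8379, P5 0.5442, P6 0.5236, P1 0.4733, P3 0.4222, P2 0.1988.
The surplus seats go to P4, P5, P6.

P1: 10, P2: 7, P3: 21, P4: 5, P5: 4, P6: 4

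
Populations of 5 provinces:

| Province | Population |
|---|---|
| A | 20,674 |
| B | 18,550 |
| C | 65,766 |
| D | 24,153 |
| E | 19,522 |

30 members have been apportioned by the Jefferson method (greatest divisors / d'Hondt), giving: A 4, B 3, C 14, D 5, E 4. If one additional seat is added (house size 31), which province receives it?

Priority for the next seat is population ÷ (current seats + 1).
Priorities: A 4134.800, B 4637.500, C 4384.400, D 4025.500, E 3904.400.
Highest priority: B.

B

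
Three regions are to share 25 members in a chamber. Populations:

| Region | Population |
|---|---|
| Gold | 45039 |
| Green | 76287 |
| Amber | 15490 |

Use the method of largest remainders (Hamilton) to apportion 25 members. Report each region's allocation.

The standard divisor is 136816/25 ≈ 5472.64.
Standard quotas: Gold 8.2298, Green 13.9397, Amber 2.8304.
Lower quotas: Gold 8, Green 13, Amber 2 (sum 23, leaving 2 seats).
Remainders in descending order: Green 0.9397, Amber 0.8304, Gold 0.2298.
Largest remainders: Green, Amber receive the extra seats.

Gold=8, Green=14, Amber=3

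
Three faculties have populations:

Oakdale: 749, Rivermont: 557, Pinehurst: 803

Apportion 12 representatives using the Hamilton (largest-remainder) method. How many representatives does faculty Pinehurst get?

The standard divisor is 2109/12 ≈ 175.75.
Standard quotas: Oakdale 4.262, Rivermont 3.169, Pinehurst 4.569.
Lower quotas: Oakdale 4, Rivermont 3, Pinehurst 4 (sum 11, leaving 1 seat).
Remainders in descending order: Pinehurst 0.569, Oakdale 0.262, Rivermont 0.169.
Largest remainder: Pinehurst receives the extra seat.
Pinehurst receives 5.

5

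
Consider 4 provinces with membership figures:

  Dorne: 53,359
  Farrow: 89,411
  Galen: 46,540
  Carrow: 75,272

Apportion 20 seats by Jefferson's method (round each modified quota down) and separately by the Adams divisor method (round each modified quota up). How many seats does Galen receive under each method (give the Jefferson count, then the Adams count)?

3 and 4

Jefferson: Dorne 4, Farrow 7, Galen 3, Carrow 6.
Adams: Dorne 4, Farrow 6, Galen 4, Carrow 6.
Galen gets 3 under Jefferson and 4 under Adams.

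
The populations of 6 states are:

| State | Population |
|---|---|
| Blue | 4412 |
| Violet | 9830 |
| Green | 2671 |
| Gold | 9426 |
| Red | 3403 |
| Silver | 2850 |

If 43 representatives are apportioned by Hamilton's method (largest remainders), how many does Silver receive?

4

Total 32592; standard divisor 32592/43 ≈ 757.953.
Standard quotas: Blue 5.8209, Violet 12.9691, Green 3.5240, Gold 12.4361, Red 4.4897, Silver 3.7601.
Lower quotas: Blue 5, Violet 12, Green 3, Gold 12, Red 4, Silver 3 (sum 39, leaving 4 seats).
Remainders in descending order: Violet 0.9691, Blue 0.8209, Silver 0.7601, Green 0.5240, Red 0.4897, Gold 0.4361.
Largest remainders: Violet, Blue, Silver, Green receive the extra seats.
Silver receives 4.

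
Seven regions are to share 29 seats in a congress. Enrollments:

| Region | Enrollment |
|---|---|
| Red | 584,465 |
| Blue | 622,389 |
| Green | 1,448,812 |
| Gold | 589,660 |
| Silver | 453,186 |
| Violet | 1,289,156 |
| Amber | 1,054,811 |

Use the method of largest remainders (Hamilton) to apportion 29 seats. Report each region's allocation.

Red=3; Blue=3; Green=7; Gold=3; Silver=2; Violet=6; Amber=5

Total 6042479; standard divisor 6042479/29 ≈ 208361.345.
Standard quotas: Red 2.8051, Blue 2.9871, Green 6.9534, Gold 2.8300, Silver 2.1750, Violet 6.1871, Amber 5.0624.
Lower quotas: Red 2, Blue 2, Green 6, Gold 2, Silver 2, Violet 6, Amber 5 (sum 25, leaving 4 seats).
Remainders in descending order: Blue 0.9871, Green 0.9534, Gold 0.8300, Red 0.8051, Violet 0.1871, Silver 0.1750, Amber 0.0624.
Largest remainders: Blue, Green, Gold, Red receive the extra seats.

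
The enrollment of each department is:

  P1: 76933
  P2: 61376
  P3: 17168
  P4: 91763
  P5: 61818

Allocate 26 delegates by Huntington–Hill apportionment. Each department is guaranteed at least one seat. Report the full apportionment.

With divisor 12005: modified quotas P1 6.408, P2 5.113, P3 1.430, P4 7.644, P5 5.149.
Geometric-mean thresholds: P1 √(6·7)=6.481, P2 √(5·6)=5.477, P3 √(1·2)=1.414, P4 √(7·8)=7.483, P5 √(5·6)=5.477.
Each quota rounded against its threshold gives P1 6, P2 5, P3 2, P4 8, P5 5 (total 26).

P1: 6; P2: 5; P3: 2; P4: 8; P5: 5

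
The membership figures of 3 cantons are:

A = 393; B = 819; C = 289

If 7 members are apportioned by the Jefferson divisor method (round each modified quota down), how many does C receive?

Standard divisor 1501/7 ≈ 214.429; standard quotas: A 1.833, B 3.819, C 1.348.
Rounding down gives 1, 3, 1 = 5 seats, so the divisor must be adjusted.
With modified divisor 180: modified quotas A 2.183, B 4.550, C 1.606.
Rounding down: A 2, B 4, C 1 (total 7).
C receives 1.

1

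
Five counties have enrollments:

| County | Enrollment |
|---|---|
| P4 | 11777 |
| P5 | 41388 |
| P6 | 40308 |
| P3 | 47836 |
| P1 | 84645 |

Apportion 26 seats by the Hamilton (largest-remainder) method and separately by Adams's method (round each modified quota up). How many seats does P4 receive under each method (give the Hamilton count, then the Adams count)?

Hamilton: P4 1, P5 5, P6 5, P3 5, P1 10.
Adams: P4 2, P5 5, P6 5, P3 5, P1 9.
P4 gets 1 under Hamilton and 2 under Adams.

1 and 2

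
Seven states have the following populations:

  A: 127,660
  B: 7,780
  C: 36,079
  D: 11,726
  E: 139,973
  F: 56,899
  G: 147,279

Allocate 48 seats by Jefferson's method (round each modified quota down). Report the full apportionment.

Standard divisor 527396/48 ≈ 10987.417; standard quotas: A 11.619, B 0.708, C 3.284, D 1.067, E 12.739, F 5.179, G 13.404.
Rounding down gives 11, 0, 3, 1, 12, 5, 13 = 45 seats, so the divisor must be adjusted.
With modified divisor 10300: modified quotas A 12.394, B 0.755, C 3.503, D 1.138, E 13.590, F 5.524, G 14.299.
Rounding down: A 12, B 0, C 3, D 1, E 13, F 5, G 14 (total 48).

A 12, B 0, C 3, D 1, E 13, F 5, G 14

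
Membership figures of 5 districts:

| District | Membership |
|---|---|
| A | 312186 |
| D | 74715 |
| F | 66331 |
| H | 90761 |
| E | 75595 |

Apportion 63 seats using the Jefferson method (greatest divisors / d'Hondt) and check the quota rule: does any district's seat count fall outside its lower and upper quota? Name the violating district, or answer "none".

Standard quotas: A 31.743, D 7.597, F 6.745, H 9.229, E 7.687.
Jefferson allocation: A 33, D 7, F 7, H 9, E 7.
A has quota 31.743 (lower 31, upper 32) but receives 33 — outside the quota interval.

A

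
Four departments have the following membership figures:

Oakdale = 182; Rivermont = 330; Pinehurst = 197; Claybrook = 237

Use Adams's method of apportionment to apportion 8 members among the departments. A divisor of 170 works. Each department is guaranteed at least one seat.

Oakdale: 2; Rivermont: 2; Pinehurst: 2; Claybrook: 2

With modified divisor 170: modified quotas Oakdale 1.071, Rivermont 1.941, Pinehurst 1.159, Claybrook 1.394.
Rounding up: Oakdale 2, Rivermont 2, Pinehurst 2, Claybrook 2 (total 8).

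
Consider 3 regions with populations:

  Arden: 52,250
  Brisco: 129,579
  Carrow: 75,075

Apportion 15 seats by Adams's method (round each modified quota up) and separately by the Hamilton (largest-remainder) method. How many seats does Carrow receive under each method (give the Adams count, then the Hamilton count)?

Adams: Arden 3, Brisco 7, Carrow 5.
Hamilton: Arden 3, Brisco 8, Carrow 4.
Carrow gets 5 under Adams and 4 under Hamilton.

5 and 4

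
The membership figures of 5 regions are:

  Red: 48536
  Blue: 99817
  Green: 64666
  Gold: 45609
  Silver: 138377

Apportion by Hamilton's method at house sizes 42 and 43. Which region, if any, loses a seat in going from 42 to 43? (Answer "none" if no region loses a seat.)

none

At 42 seats: Red 5, Blue 10, Green 7, Gold 5, Silver 15.
At 43 seats: Red 5, Blue 11, Green 7, Gold 5, Silver 15.
No region's allocation decreased.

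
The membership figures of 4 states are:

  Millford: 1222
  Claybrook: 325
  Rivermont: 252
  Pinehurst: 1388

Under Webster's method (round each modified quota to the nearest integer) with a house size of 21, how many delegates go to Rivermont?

2

Standard divisor 3187/21 ≈ 151.762; standard quotas: Millford 8.052, Claybrook 2.142, Rivermont 1.660, Pinehurst 9.146.
Rounding to the nearest integer gives Millford 8, Claybrook 2, Rivermont 2, Pinehurst 9 — total 21, matching the house size, so no adjustment is needed.
Rivermont receives 2.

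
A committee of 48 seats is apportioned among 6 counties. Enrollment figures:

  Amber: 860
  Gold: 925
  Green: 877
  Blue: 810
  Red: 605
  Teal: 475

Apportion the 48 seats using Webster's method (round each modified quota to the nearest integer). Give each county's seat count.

Amber: 9, Gold: 10, Green: 9, Blue: 9, Red: 6, Teal: 5

Standard divisor 4552/48 ≈ 94.833; standard quotas: Amber 9.069, Gold 9.754, Green 9.248, Blue 8.541, Red 6.380, Teal 5.009.
Rounding to the nearest integer gives Amber 9, Gold 10, Green 9, Blue 9, Red 6, Teal 5 — total 48, matching the house size, so no adjustment is needed.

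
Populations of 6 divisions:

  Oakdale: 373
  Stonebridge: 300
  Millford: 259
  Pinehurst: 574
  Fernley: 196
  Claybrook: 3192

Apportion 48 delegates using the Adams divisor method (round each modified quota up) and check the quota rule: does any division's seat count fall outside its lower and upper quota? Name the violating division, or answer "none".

Claybrook

Standard quotas: Oakdale 3.658, Stonebridge 2.942, Millford 2.540, Pinehurst 5.630, Fernley 1.922, Claybrook 31.307.
Adams allocation: Oakdale 4, Stonebridge 3, Millford 3, Pinehurst 6, Fernley 2, Claybrook 30.
Claybrook has quota 31.307 (lower 31, upper 32) but receives 30 — outside the quota interval.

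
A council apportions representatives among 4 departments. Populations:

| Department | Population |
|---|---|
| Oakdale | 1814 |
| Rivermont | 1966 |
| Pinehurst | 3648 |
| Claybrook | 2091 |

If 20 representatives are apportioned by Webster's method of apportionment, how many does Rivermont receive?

4

Standard divisor 9519/20 ≈ 475.95; standard quotas: Oakdale 3.811, Rivermont 4.131, Pinehurst 7.665, Claybrook 4.393.
Rounding to the nearest integer gives Oakdale 4, Rivermont 4, Pinehurst 8, Claybrook 4 — total 20, matching the house size, so no adjustment is needed.
Rivermont receives 4.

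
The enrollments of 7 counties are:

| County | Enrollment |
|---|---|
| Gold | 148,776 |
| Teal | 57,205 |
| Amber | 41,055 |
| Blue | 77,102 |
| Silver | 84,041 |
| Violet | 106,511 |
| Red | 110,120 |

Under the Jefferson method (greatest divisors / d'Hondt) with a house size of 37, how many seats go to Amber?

Standard divisor 624810/37 ≈ 16886.757; standard quotas: Gold 8.810, Teal 3.388, Amber 2.431, Blue 4.566, Silver 4.977, Violet 6.307, Red 6.521.
Rounding down gives 8, 3, 2, 4, 4, 6, 6 = 33 seats, so the divisor must be adjusted.
With modified divisor 15300: modified quotas Gold 9.724, Teal 3.739, Amber 2.683, Blue 5.039, Silver 5.493, Violet 6.962, Red 7.197.
Rounding down: Gold 9, Teal 3, Amber 2, Blue 5, Silver 5, Violet 6, Red 7 (total 37).
Amber receives 2.

2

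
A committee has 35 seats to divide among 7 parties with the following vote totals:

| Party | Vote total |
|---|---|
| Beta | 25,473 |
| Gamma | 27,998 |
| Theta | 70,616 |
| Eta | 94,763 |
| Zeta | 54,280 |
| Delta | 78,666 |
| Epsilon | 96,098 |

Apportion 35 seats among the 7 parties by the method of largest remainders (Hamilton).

The standard divisor is 447894/35 ≈ 12796.971.
Standard quotas: Beta 1.9905, Gamma 2.1879, Theta 5.5182, Eta 7.4051, Zeta 4.2416, Delta 6.1472, Epsilon 7.5094.
Lower quotas: Beta 1, Gamma 2, Theta 5, Eta 7, Zeta 4, Delta 6, Epsilon 7 (sum 32, leaving 3 seats).
Remainders in descending order: Beta 0.9905, Theta 0.5182, Epsilon 0.5094, Eta 0.4051, Zeta 0.2416, Gamma 0.1879, Delta 0.1472.
Largest remainders: Beta, Theta, Epsilon receive the extra seats.

Beta 2, Gamma 2, Theta 6, Eta 7, Zeta 4, Delta 6, Epsilon 8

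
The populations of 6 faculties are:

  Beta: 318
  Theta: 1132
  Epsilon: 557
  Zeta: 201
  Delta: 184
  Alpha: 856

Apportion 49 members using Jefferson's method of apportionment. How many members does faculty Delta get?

Standard divisor 3248/49 ≈ 66.286; standard quotas: Beta 4.797, Theta 17.078, Epsilon 8.403, Zeta 3.032, Delta 2.776, Alpha 12.914.
Rounding down gives 4, 17, 8, 3, 2, 12 = 46 seats, so the divisor must be adjusted.
With modified divisor 62.4: modified quotas Beta 5.096, Theta 18.141, Epsilon 8.926, Zeta 3.221, Delta 2.949, Alpha 13.718.
Rounding down: Beta 5, Theta 18, Epsilon 8, Zeta 3, Delta 2, Alpha 13 (total 49).
Delta receives 2.

2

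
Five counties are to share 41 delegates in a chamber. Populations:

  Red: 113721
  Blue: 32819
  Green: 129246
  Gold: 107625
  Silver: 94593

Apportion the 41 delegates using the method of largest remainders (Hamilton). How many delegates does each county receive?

Total 478004; standard divisor 478004/41 ≈ 11658.634.
Standard quotas: Red 9.7542, Blue 2.8150, Green 11.0859, Gold 9.2314, Silver 8.1136.
Lower quotas: Red 9, Blue 2, Green 11, Gold 9, Silver 8 (sum 39, leaving 2 seats).
Remainders in descending order: Blue 0.8150, Red 0.7542, Gold 0.2314, Silver 0.1136, Green 0.0859.
The surplus seats go to Blue, Red.

Red 10; Blue 3; Green 11; Gold 9; Silver 8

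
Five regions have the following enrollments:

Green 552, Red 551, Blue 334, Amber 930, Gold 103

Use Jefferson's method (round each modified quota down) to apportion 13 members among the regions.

Green=3; Red=3; Blue=2; Amber=5; Gold=0

Standard divisor 2470/13 ≈ 190; standard quotas: Green 2.905, Red 2.900, Blue 1.758, Amber 4.895, Gold 0.542.
Rounding down gives 2, 2, 1, 4, 0 = 9 seats, so the divisor must be adjusted.
With modified divisor 160: modified quotas Green 3.450, Red 3.444, Blue 2.087, Amber 5.812, Gold 0.644.
Rounding down: Green 3, Red 3, Blue 2, Amber 5, Gold 0 (total 13).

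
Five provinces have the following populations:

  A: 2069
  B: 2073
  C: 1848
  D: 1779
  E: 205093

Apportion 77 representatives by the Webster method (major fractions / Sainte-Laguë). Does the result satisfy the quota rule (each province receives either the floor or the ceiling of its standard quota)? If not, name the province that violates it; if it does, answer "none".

E

Standard quotas: A 0.748, B 0.750, C 0.668, D 0.644, E 74.190.
Webster allocation: A 1, B 1, C 1, D 1, E 73.
E has quota 74.190 (lower 74, upper 75) but receives 73 — outside the quota interval.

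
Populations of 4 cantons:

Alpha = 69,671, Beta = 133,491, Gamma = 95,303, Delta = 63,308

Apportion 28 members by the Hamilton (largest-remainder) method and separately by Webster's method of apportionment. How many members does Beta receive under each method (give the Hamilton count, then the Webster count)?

10 and 11

Hamilton: Alpha 6, Beta 10, Gamma 7, Delta 5.
Webster: Alpha 5, Beta 11, Gamma 7, Delta 5.
Beta gets 10 under Hamilton and 11 under Webster.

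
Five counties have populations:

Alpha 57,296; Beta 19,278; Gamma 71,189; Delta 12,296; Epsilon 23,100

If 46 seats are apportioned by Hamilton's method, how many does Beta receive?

5

Standard divisor: 183159 ÷ 46 ≈ 3981.717.
Standard quotas: Alpha 14.3898, Beta 4.8416, Gamma 17.8790, Delta 3.0881, Epsilon 5.8015.
Lower quotas: Alpha 14, Beta 4, Gamma 17, Delta 3, Epsilon 5 (sum 43, leaving 3 seats).
Remainders in descending order: Gamma 0.8790, Beta 0.8416, Epsilon 0.8015, Alpha 0.3898, Delta 0.0881.
Largest remainders: Gamma, Beta, Epsilon receive the extra seats.
Beta receives 5.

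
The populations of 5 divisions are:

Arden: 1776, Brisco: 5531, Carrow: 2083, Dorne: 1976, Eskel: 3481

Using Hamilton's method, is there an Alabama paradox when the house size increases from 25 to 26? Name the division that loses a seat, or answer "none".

none

At 25 seats: Arden 3, Brisco 9, Carrow 4, Dorne 3, Eskel 6.
At 26 seats: Arden 3, Brisco 10, Carrow 4, Dorne 3, Eskel 6.
No division's allocation decreased.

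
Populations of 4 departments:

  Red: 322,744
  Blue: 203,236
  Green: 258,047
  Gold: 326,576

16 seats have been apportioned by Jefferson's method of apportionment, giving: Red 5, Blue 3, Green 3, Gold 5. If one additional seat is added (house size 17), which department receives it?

Priority for the next seat is population ÷ (current seats + 1).
Priorities: Red 53790.667, Blue 50809.000, Green 64511.750, Gold 54429.333.
Highest priority: Green.

Green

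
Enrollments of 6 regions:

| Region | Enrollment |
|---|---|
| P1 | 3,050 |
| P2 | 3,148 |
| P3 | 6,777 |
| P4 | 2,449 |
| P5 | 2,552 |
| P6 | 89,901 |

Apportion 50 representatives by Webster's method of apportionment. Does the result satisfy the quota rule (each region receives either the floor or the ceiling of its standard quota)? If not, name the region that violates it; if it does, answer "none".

P6

Standard quotas: P1 1.414, P2 1.459, P3 3.141, P4 1.135, P5 1.183, P6 41.668.
Webster allocation: P1 1, P2 1, P3 3, P4 1, P5 1, P6 43.
P6 has quota 41.668 (lower 41, upper 42) but receives 43 — outside the quota interval.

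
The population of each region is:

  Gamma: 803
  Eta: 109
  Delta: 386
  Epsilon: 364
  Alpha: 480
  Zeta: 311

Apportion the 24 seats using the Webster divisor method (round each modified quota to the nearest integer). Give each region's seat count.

Standard divisor 2453/24 ≈ 102.208; standard quotas: Gamma 7.857, Eta 1.066, Delta 3.777, Epsilon 3.561, Alpha 4.696, Zeta 3.043.
Rounding to the nearest integer gives 8, 1, 4, 4, 5, 3 = 25 seats, so the divisor must be adjusted.
With modified divisor 105: modified quotas Gamma 7.648, Eta 1.038, Delta 3.676, Epsilon 3.467, Alpha 4.571, Zeta 2.962.
Rounding to the nearest integer: Gamma 8, Eta 1, Delta 4, Epsilon 3, Alpha 5, Zeta 3 (total 24).

Gamma 8, Eta 1, Delta 4, Epsilon 3, Alpha 5, Zeta 3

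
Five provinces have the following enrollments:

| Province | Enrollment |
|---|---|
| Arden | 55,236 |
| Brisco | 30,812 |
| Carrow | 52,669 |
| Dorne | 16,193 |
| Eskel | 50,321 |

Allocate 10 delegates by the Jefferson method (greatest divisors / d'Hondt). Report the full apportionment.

Standard divisor 205231/10 ≈ 20523.1; standard quotas: Arden 2.691, Brisco 1.501, Carrow 2.566, Dorne 0.789, Eskel 2.452.
Rounding down gives 2, 1, 2, 0, 2 = 7 seats, so the divisor must be adjusted.
With modified divisor 16599.5: modified quotas Arden 3.328, Brisco 1.856, Carrow 3.173, Dorne 0.976, Eskel 3.031.
Rounding down: Arden 3, Brisco 1, Carrow 3, Dorne 0, Eskel 3 (total 10).

Arden: 3, Brisco: 1, Carrow: 3, Dorne: 0, Eskel: 3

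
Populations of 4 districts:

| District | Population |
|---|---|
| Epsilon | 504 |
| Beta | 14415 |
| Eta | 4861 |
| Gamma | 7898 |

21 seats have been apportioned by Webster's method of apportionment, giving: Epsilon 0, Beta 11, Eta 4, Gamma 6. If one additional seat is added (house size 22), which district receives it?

Beta

Priority for the next seat is population ÷ (current seats + 0.5).
Priorities: Epsilon 1008.000, Beta 1253.478, Eta 1080.222, Gamma 1215.077.
Highest priority: Beta.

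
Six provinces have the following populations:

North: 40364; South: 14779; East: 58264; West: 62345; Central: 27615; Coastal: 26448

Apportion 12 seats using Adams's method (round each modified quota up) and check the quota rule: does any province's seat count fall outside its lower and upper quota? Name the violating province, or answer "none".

Standard quotas: North 2.108, South 0.772, East 3.042, West 3.255, Central 1.442, Coastal 1.381.
Adams allocation: North 2, South 1, East 3, West 3, Central 2, Coastal 1.
Every allocation lies between the lower and upper quota.

none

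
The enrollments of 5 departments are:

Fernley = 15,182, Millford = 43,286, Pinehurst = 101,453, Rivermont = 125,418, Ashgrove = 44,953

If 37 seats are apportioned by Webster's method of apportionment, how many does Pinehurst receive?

Standard divisor 330292/37 ≈ 8926.811; standard quotas: Fernley 1.701, Millford 4.849, Pinehurst 11.365, Rivermont 14.050, Ashgrove 5.036.
Rounding to the nearest integer gives Fernley 2, Millford 5, Pinehurst 11, Rivermont 14, Ashgrove 5 — total 37, matching the house size, so no adjustment is needed.
Pinehurst receives 11.

11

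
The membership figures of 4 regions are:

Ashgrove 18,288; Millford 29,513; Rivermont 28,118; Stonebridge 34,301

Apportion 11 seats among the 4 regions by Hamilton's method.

Ashgrove=2, Millford=3, Rivermont=3, Stonebridge=3

Standard divisor: 110220 ÷ 11 = 10020.
Standard quotas: Ashgrove 1.8251, Millford 2.9454, Rivermont 2.8062, Stonebridge 3.4233.
Lower quotas: Ashgrove 1, Millford 2, Rivermont 2, Stonebridge 3 (sum 8, leaving 3 seats).
Remainders in descending order: Millford 0.9454, Ashgrove 0.8251, Rivermont 0.8062, Stonebridge 0.4233.
The surplus seats go to Millford, Ashgrove, Rivermont.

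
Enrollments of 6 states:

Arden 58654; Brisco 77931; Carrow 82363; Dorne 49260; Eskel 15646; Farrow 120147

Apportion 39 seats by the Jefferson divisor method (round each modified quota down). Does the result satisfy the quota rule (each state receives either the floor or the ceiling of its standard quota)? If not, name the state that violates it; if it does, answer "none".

none

Standard quotas: Arden 5.662, Brisco 7.523, Carrow 7.951, Dorne 4.755, Eskel 1.510, Farrow 11.598.
Jefferson allocation: Arden 6, Brisco 7, Carrow 8, Dorne 5, Eskel 1, Farrow 12.
Every allocation lies between the lower and upper quota.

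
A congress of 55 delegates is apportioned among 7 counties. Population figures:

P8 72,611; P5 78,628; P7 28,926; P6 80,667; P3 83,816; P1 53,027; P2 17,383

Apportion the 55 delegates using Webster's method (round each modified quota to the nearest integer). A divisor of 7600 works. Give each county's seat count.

With modified divisor 7600: modified quotas P8 9.554, P5 10.346, P7 3.806, P6 10.614, P3 11.028, P1 6.977, P2 2.287.
Rounding to the nearest integer: P8 10, P5 10, P7 4, P6 11, P3 11, P1 7, P2 2 (total 55).

P8: 10, P5: 10, P7: 4, P6: 11, P3: 11, P1: 7, P2: 2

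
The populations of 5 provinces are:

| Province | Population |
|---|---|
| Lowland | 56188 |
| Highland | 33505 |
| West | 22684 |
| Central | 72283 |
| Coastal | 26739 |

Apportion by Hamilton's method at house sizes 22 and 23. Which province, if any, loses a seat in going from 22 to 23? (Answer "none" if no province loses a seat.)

none

At 22 seats: Lowland 6, Highland 3, West 2, Central 8, Coastal 3.
At 23 seats: Lowland 6, Highland 4, West 2, Central 8, Coastal 3.
No province's allocation decreased.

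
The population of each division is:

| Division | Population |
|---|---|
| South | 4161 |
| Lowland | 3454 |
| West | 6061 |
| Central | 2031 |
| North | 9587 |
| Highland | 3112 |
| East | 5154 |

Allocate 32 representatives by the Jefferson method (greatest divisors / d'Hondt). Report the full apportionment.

Standard divisor 33560/32 ≈ 1048.75; standard quotas: South 3.968, Lowland 3.293, West 5.779, Central 1.937, North 9.141, Highland 2.967, East 4.914.
Rounding down gives 3, 3, 5, 1, 9, 2, 4 = 27 seats, so the divisor must be adjusted.
With modified divisor 1000: modified quotas South 4.161, Lowland 3.454, West 6.061, Central 2.031, North 9.587, Highland 3.112, East 5.154.
Rounding down: South 4, Lowland 3, West 6, Central 2, North 9, Highland 3, East 5 (total 32).

South: 4, Lowland: 3, West: 6, Central: 2, North: 9, Highland: 3, East: 5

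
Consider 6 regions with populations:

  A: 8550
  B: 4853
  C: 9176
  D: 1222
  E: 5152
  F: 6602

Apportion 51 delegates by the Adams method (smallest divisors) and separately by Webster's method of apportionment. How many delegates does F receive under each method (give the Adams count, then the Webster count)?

Adams: A 12, B 7, C 13, D 2, E 8, F 9.
Webster: A 12, B 7, C 13, D 2, E 7, F 10.
F gets 9 under Adams and 10 under Webster.

9 and 10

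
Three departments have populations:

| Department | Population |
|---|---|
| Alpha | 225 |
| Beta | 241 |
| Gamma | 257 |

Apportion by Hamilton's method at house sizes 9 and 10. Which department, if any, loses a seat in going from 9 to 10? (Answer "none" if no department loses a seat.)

none

At 9 seats: Alpha 3, Beta 3, Gamma 3.
At 10 seats: Alpha 3, Beta 3, Gamma 4.
No department's allocation decreased.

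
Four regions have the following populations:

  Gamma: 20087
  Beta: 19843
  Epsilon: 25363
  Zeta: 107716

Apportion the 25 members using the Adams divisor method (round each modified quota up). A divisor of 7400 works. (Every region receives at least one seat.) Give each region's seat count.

Gamma 3, Beta 3, Epsilon 4, Zeta 15

With modified divisor 7400: modified quotas Gamma 2.714, Beta 2.681, Epsilon 3.427, Zeta 14.556.
Rounding up: Gamma 3, Beta 3, Epsilon 4, Zeta 15 (total 25).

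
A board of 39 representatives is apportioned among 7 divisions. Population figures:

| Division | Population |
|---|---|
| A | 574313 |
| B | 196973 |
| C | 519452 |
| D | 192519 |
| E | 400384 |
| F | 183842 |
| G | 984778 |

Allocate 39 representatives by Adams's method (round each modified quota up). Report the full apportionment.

A=7, B=3, C=6, D=3, E=5, F=3, G=12

Standard divisor 3052261/39 ≈ 78263.103; standard quotas: A 7.338, B 2.517, C 6.637, D 2.460, E 5.116, F 2.349, G 12.583.
Rounding up gives 8, 3, 7, 3, 6, 3, 13 = 43 seats, so the divisor must be adjusted.
With modified divisor 88100: modified quotas A 6.519, B 2.236, C 5.896, D 2.185, E 4.545, F 2.087, G 11.178.
Rounding up: A 7, B 3, C 6, D 3, E 5, F 3, G 12 (total 39).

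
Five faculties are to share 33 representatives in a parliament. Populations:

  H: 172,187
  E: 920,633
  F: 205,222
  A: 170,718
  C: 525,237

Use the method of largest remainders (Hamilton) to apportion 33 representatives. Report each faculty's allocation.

Total 1993997; standard divisor 1993997/33 ≈ 60424.152.
Standard quotas: H 2.8496, E 15.2362, F 3.3964, A 2.8253, C 8.6925.
Lower quotas: H 2, E 15, F 3, A 2, C 8 (sum 30, leaving 3 seats).
Remainders in descending order: H 0.8496, A 0.8253, C 0.6925, F 0.3964, E 0.2362.
The surplus seats go to H, A, C.

H 3, E 15, F 3, A 3, C 9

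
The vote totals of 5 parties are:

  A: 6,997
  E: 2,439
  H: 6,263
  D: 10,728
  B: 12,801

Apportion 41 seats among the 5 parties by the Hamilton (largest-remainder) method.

A=7; E=3; H=7; D=11; B=13

Total 39228; standard divisor 39228/41 ≈ 956.78.
Standard quotas: A 7.3131, E 2.5492, H 6.5459, D 11.2126, B 13.3792.
Lower quotas: A 7, E 2, H 6, D 11, B 13 (sum 39, leaving 2 seats).
Remainders in descending order: E 0.5492, H 0.5459, B 0.3792, A 0.3131, D 0.2126.
Largest remainders: E, H receive the extra seats.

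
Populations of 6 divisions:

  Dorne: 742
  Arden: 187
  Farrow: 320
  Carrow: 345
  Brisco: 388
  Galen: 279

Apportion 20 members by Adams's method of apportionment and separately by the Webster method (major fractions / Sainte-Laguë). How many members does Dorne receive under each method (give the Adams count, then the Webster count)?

6 and 7

Adams: Dorne 6, Arden 2, Farrow 3, Carrow 3, Brisco 3, Galen 3.
Webster: Dorne 7, Arden 2, Farrow 3, Carrow 3, Brisco 3, Galen 2.
Dorne gets 6 under Adams and 7 under Webster.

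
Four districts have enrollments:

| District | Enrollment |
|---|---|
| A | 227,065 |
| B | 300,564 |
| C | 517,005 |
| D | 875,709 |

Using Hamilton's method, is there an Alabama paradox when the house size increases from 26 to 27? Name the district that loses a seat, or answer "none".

none

At 26 seats: A 3, B 4, C 7, D 12.
At 27 seats: A 3, B 4, C 7, D 13.
No district's allocation decreased.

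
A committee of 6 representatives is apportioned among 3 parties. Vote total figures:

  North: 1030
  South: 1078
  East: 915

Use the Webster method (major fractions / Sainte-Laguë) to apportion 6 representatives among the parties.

Standard divisor 3023/6 ≈ 503.833; standard quotas: North 2.044, South 2.140, East 1.816.
Rounding to the nearest integer gives North 2, South 2, East 2 — total 6, matching the house size, so no adjustment is needed.

North 2; South 2; East 2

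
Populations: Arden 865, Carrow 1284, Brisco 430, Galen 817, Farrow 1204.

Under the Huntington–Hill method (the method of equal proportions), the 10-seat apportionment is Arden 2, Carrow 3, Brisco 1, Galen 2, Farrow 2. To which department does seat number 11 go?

Farrow

Priority for the next seat is population ÷ (√(s·(s+1))).
Priorities: Arden 353.135, Carrow 370.659, Brisco 304.056, Galen 333.539, Farrow 491.531.
Highest priority: Farrow.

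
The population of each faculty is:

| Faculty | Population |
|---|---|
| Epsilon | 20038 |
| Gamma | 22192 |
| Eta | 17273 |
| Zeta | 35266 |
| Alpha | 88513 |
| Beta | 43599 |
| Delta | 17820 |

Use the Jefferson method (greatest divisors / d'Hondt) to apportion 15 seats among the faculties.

Epsilon=1, Gamma=1, Eta=1, Zeta=2, Alpha=6, Beta=3, Delta=1

Standard divisor 244701/15 ≈ 16313.4; standard quotas: Epsilon 1.228, Gamma 1.360, Eta 1.059, Zeta 2.162, Alpha 5.426, Beta 2.673, Delta 1.092.
Rounding down gives 1, 1, 1, 2, 5, 2, 1 = 13 seats, so the divisor must be adjusted.
With modified divisor 13600: modified quotas Epsilon 1.473, Gamma 1.632, Eta 1.270, Zeta 2.593, Alpha 6.508, Beta 3.206, Delta 1.310.
Rounding down: Epsilon 1, Gamma 1, Eta 1, Zeta 2, Alpha 6, Beta 3, Delta 1 (total 15).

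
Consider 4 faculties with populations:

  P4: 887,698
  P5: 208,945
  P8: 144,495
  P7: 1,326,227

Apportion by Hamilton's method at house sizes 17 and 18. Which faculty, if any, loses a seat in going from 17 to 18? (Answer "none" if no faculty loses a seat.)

none

At 17 seats: P4 6, P5 1, P8 1, P7 9.
At 18 seats: P4 6, P5 2, P8 1, P7 9.
No faculty's allocation decreased.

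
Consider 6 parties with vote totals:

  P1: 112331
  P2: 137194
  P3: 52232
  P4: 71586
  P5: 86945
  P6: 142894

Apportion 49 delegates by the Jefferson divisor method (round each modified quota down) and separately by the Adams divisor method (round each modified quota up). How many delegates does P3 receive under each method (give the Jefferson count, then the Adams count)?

4 and 5

Jefferson: P1 9, P2 11, P3 4, P4 6, P5 7, P6 12.
Adams: P1 9, P2 11, P3 5, P4 6, P5 7, P6 11.
P3 gets 4 under Jefferson and 5 under Adams.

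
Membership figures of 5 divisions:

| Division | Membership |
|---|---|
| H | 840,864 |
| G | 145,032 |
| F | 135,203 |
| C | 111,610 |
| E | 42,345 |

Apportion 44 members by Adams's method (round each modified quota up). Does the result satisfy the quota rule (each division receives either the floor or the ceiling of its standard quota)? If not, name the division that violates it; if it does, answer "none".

H

Standard quotas: H 29.017, G 5.005, F 4.666, C 3.851, E 1.461.
Adams allocation: H 28, G 5, F 5, C 4, E 2.
H has quota 29.017 (lower 29, upper 30) but receives 28 — outside the quota interval.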